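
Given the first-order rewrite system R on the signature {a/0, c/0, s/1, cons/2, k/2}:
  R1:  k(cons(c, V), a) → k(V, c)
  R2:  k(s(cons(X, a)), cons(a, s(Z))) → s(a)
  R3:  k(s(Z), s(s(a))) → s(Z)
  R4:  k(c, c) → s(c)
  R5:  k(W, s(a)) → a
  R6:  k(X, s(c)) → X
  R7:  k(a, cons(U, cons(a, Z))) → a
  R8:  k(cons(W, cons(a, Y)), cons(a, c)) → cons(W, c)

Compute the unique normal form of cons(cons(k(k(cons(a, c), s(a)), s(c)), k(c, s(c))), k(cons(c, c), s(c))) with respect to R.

cons(cons(a, c), cons(c, c))

1. cons(cons(k(k(cons(a, c), s(a)), s(c)), k(c, s(c))), k(cons(c, c), s(c)))  →  cons(cons(k(cons(a, c), s(a)), k(c, s(c))), k(cons(c, c), s(c)))   [R6 at 1.1]
2. cons(cons(k(cons(a, c), s(a)), k(c, s(c))), k(cons(c, c), s(c)))  →  cons(cons(a, k(c, s(c))), k(cons(c, c), s(c)))   [R5 at 1.1]
3. cons(cons(a, k(c, s(c))), k(cons(c, c), s(c)))  →  cons(cons(a, c), k(cons(c, c), s(c)))   [R6 at 1.2]
4. cons(cons(a, c), k(cons(c, c), s(c)))  →  cons(cons(a, c), cons(c, c))   [R6 at 2]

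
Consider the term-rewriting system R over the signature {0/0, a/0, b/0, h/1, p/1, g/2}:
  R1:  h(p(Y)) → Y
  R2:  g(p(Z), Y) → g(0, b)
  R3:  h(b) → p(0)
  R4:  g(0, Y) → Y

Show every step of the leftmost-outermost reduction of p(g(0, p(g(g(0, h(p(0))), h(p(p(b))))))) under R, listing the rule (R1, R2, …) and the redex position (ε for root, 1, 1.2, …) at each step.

p(p(p(b)))

1. p(g(0, p(g(g(0, h(p(0))), h(p(p(b)))))))  →  p(p(g(g(0, h(p(0))), h(p(p(b))))))   [R4 at 1]
2. p(p(g(g(0, h(p(0))), h(p(p(b))))))  →  p(p(g(h(p(0)), h(p(p(b))))))   [R4 at 1.1.1]
3. p(p(g(h(p(0)), h(p(p(b))))))  →  p(p(g(0, h(p(p(b))))))   [R1 at 1.1.1]
4. p(p(g(0, h(p(p(b))))))  →  p(p(h(p(p(b)))))   [R4 at 1.1]
5. p(p(h(p(p(b)))))  →  p(p(p(b)))   [R1 at 1.1]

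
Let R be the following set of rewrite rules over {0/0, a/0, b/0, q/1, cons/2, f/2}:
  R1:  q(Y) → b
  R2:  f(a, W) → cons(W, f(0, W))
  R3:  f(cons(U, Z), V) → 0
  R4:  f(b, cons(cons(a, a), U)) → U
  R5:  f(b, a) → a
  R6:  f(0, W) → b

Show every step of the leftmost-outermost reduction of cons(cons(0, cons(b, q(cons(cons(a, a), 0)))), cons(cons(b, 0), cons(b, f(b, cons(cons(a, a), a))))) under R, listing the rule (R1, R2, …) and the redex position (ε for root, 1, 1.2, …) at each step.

cons(cons(0, cons(b, b)), cons(cons(b, 0), cons(b, a)))

1. cons(cons(0, cons(b, q(cons(cons(a, a), 0)))), cons(cons(b, 0), cons(b, f(b, cons(cons(a, a), a)))))  →  cons(cons(0, cons(b, b)), cons(cons(b, 0), cons(b, f(b, cons(cons(a, a), a)))))   [R1 at 1.2.2]
2. cons(cons(0, cons(b, b)), cons(cons(b, 0), cons(b, f(b, cons(cons(a, a), a)))))  →  cons(cons(0, cons(b, b)), cons(cons(b, 0), cons(b, a)))   [R4 at 2.2.2]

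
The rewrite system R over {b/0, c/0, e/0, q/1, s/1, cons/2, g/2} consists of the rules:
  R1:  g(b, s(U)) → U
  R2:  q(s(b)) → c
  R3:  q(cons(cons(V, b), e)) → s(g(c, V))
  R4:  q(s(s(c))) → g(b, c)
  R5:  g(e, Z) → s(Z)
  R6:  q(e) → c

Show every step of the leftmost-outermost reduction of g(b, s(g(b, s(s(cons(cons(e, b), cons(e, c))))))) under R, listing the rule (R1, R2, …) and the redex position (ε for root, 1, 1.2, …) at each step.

1. g(b, s(g(b, s(s(cons(cons(e, b), cons(e, c)))))))  →  g(b, s(s(cons(cons(e, b), cons(e, c)))))   [R1 at ε]
2. g(b, s(s(cons(cons(e, b), cons(e, c)))))  →  s(cons(cons(e, b), cons(e, c)))   [R1 at ε]

s(cons(cons(e, b), cons(e, c)))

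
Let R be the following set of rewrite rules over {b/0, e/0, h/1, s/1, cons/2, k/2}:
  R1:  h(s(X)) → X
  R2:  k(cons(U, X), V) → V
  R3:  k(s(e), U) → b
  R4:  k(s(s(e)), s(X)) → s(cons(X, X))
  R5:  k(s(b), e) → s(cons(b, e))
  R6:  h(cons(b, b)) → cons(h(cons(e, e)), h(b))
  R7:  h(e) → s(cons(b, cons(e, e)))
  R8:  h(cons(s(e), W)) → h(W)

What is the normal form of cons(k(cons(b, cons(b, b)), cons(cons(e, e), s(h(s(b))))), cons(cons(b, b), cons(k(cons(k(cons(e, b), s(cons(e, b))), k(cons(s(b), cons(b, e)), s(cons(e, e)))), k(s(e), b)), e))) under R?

cons(cons(cons(e, e), s(b)), cons(cons(b, b), cons(b, e)))

1. cons(k(cons(b, cons(b, b)), cons(cons(e, e), s(h(s(b))))), cons(cons(b, b), cons(k(cons(k(cons(e, b), s(cons(e, b))), k(cons(s(b), cons(b, e)), s(cons(e, e)))), k(s(e), b)), e)))  →  cons(cons(cons(e, e), s(h(s(b)))), cons(cons(b, b), cons(k(cons(k(cons(e, b), s(cons(e, b))), k(cons(s(b), cons(b, e)), s(cons(e, e)))), k(s(e), b)), e)))   [R2 at 1]
2. cons(cons(cons(e, e), s(h(s(b)))), cons(cons(b, b), cons(k(cons(k(cons(e, b), s(cons(e, b))), k(cons(s(b), cons(b, e)), s(cons(e, e)))), k(s(e), b)), e)))  →  cons(cons(cons(e, e), s(b)), cons(cons(b, b), cons(k(cons(k(cons(e, b), s(cons(e, b))), k(cons(s(b), cons(b, e)), s(cons(e, e)))), k(s(e), b)), e)))   [R1 at 1.2.1]
3. cons(cons(cons(e, e), s(b)), cons(cons(b, b), cons(k(cons(k(cons(e, b), s(cons(e, b))), k(cons(s(b), cons(b, e)), s(cons(e, e)))), k(s(e), b)), e)))  →  cons(cons(cons(e, e), s(b)), cons(cons(b, b), cons(k(s(e), b), e)))   [R2 at 2.2.1]
4. cons(cons(cons(e, e), s(b)), cons(cons(b, b), cons(k(s(e), b), e)))  →  cons(cons(cons(e, e), s(b)), cons(cons(b, b), cons(b, e)))   [R3 at 2.2.1]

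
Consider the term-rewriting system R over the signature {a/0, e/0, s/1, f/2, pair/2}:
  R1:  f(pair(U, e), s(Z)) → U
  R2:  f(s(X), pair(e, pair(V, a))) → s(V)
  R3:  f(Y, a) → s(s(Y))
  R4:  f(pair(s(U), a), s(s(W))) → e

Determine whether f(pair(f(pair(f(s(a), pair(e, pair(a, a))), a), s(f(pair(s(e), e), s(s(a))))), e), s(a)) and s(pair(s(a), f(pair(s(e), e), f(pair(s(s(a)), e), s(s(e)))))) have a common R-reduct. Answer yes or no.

no — NF(t₁) = e, NF(t₂) = s(pair(s(a), s(e)))

Reduce t₁ = f(pair(f(pair(f(s(a), pair(e, pair(a, a))), a), s(f(pair(s(e), e), s(s(a))))), e), s(a)):
1. f(pair(f(pair(f(s(a), pair(e, pair(a, a))), a), s(f(pair(s(e), e), s(s(a))))), e), s(a))  →  f(pair(f(s(a), pair(e, pair(a, a))), a), s(f(pair(s(e), e), s(s(a)))))   [R1 at ε]
2. f(pair(f(s(a), pair(e, pair(a, a))), a), s(f(pair(s(e), e), s(s(a)))))  →  f(pair(s(a), a), s(f(pair(s(e), e), s(s(a)))))   [R2 at 1.1]
3. f(pair(s(a), a), s(f(pair(s(e), e), s(s(a)))))  →  f(pair(s(a), a), s(s(e)))   [R1 at 2.1]
4. f(pair(s(a), a), s(s(e)))  →  e   [R4 at ε]

Reduce t₂ = s(pair(s(a), f(pair(s(e), e), f(pair(s(s(a)), e), s(s(e)))))):
1. s(pair(s(a), f(pair(s(e), e), f(pair(s(s(a)), e), s(s(e))))))  →  s(pair(s(a), f(pair(s(e), e), s(s(a)))))   [R1 at 1.2.2]
2. s(pair(s(a), f(pair(s(e), e), s(s(a)))))  →  s(pair(s(a), s(e)))   [R1 at 1.2]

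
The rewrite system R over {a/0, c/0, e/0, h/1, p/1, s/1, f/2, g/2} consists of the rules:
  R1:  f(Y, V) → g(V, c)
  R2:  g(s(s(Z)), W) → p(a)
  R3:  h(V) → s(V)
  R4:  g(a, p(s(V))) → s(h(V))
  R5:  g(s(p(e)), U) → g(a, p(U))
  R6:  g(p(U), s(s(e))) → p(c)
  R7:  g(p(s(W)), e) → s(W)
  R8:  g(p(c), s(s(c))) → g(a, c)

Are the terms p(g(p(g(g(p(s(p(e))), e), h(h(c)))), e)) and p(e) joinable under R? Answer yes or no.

no — NF(t₁) = p(s(s(s(c)))), NF(t₂) = p(e)

Reduce t₁ = p(g(p(g(g(p(s(p(e))), e), h(h(c)))), e)):
1. p(g(p(g(g(p(s(p(e))), e), h(h(c)))), e))  →  p(g(p(g(s(p(e)), h(h(c)))), e))   [R7 at 1.1.1.1]
2. p(g(p(g(s(p(e)), h(h(c)))), e))  →  p(g(p(g(a, p(h(h(c))))), e))   [R5 at 1.1.1]
3. p(g(p(g(a, p(h(h(c))))), e))  →  p(g(p(g(a, p(s(h(c))))), e))   [R3 at 1.1.1.2.1]
4. p(g(p(g(a, p(s(h(c))))), e))  →  p(g(p(s(h(h(c)))), e))   [R4 at 1.1.1]
5. p(g(p(s(h(h(c)))), e))  →  p(s(h(h(c))))   [R7 at 1]
6. p(s(h(h(c))))  →  p(s(s(h(c))))   [R3 at 1.1]
7. p(s(s(h(c))))  →  p(s(s(s(c))))   [R3 at 1.1.1]

Reduce t₂ = p(e):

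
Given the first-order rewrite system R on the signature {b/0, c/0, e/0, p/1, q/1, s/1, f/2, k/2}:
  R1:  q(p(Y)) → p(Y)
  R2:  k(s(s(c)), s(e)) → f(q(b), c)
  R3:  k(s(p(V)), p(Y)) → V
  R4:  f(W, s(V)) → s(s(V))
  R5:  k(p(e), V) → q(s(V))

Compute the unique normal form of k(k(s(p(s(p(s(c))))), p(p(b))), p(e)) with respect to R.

1. k(k(s(p(s(p(s(c))))), p(p(b))), p(e))  →  k(s(p(s(c))), p(e))   [R3 at 1]
2. k(s(p(s(c))), p(e))  →  s(c)   [R3 at ε]

s(c)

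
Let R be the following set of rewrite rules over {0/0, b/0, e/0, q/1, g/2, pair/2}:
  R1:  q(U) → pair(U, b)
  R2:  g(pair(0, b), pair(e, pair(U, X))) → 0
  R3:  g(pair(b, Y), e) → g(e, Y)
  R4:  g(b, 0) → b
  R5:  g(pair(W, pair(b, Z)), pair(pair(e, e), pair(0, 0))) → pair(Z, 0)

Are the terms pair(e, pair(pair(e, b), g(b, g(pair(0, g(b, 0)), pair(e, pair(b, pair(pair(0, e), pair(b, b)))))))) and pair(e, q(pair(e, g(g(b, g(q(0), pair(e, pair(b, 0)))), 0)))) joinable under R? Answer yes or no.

yes — NF(t₁) = pair(e, pair(pair(e, b), b)), NF(t₂) = pair(e, pair(pair(e, b), b))

Reduce t₁ = pair(e, pair(pair(e, b), g(b, g(pair(0, g(b, 0)), pair(e, pair(b, pair(pair(0, e), pair(b, b)))))))):
1. pair(e, pair(pair(e, b), g(b, g(pair(0, g(b, 0)), pair(e, pair(b, pair(pair(0, e), pair(b, b))))))))  →  pair(e, pair(pair(e, b), g(b, g(pair(0, b), pair(e, pair(b, pair(pair(0, e), pair(b, b))))))))   [R4 at 2.2.2.1.2]
2. pair(e, pair(pair(e, b), g(b, g(pair(0, b), pair(e, pair(b, pair(pair(0, e), pair(b, b))))))))  →  pair(e, pair(pair(e, b), g(b, 0)))   [R2 at 2.2.2]
3. pair(e, pair(pair(e, b), g(b, 0)))  →  pair(e, pair(pair(e, b), b))   [R4 at 2.2]

Reduce t₂ = pair(e, q(pair(e, g(g(b, g(q(0), pair(e, pair(b, 0)))), 0)))):
1. pair(e, q(pair(e, g(g(b, g(q(0), pair(e, pair(b, 0)))), 0))))  →  pair(e, pair(pair(e, g(g(b, g(q(0), pair(e, pair(b, 0)))), 0)), b))   [R1 at 2]
2. pair(e, pair(pair(e, g(g(b, g(q(0), pair(e, pair(b, 0)))), 0)), b))  →  pair(e, pair(pair(e, g(g(b, g(pair(0, b), pair(e, pair(b, 0)))), 0)), b))   [R1 at 2.1.2.1.2.1]
3. pair(e, pair(pair(e, g(g(b, g(pair(0, b), pair(e, pair(b, 0)))), 0)), b))  →  pair(e, pair(pair(e, g(g(b, 0), 0)), b))   [R2 at 2.1.2.1.2]
4. pair(e, pair(pair(e, g(g(b, 0), 0)), b))  →  pair(e, pair(pair(e, g(b, 0)), b))   [R4 at 2.1.2.1]
5. pair(e, pair(pair(e, g(b, 0)), b))  →  pair(e, pair(pair(e, b), b))   [R4 at 2.1.2]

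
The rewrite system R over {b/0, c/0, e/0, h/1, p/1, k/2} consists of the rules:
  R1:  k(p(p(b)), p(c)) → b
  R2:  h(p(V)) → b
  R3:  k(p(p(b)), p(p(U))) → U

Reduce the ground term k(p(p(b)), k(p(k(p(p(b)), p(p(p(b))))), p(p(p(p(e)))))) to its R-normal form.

e

1. k(p(p(b)), k(p(k(p(p(b)), p(p(p(b))))), p(p(p(p(e))))))  →  k(p(p(b)), k(p(p(b)), p(p(p(p(e))))))   [R3 at 2.1.1]
2. k(p(p(b)), k(p(p(b)), p(p(p(p(e))))))  →  k(p(p(b)), p(p(e)))   [R3 at 2]
3. k(p(p(b)), p(p(e)))  →  e   [R3 at ε]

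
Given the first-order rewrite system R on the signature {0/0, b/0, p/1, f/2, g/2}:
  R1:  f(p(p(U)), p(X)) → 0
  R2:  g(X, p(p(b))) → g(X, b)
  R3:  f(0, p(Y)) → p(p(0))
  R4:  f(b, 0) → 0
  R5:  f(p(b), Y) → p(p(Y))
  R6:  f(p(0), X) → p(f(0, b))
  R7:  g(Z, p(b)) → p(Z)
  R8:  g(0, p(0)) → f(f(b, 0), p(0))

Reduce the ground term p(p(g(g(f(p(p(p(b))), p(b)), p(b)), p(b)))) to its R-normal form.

1. p(p(g(g(f(p(p(p(b))), p(b)), p(b)), p(b))))  →  p(p(p(g(f(p(p(p(b))), p(b)), p(b)))))   [R7 at 1.1]
2. p(p(p(g(f(p(p(p(b))), p(b)), p(b)))))  →  p(p(p(p(f(p(p(p(b))), p(b))))))   [R7 at 1.1.1]
3. p(p(p(p(f(p(p(p(b))), p(b))))))  →  p(p(p(p(0))))   [R1 at 1.1.1.1]

p(p(p(p(0))))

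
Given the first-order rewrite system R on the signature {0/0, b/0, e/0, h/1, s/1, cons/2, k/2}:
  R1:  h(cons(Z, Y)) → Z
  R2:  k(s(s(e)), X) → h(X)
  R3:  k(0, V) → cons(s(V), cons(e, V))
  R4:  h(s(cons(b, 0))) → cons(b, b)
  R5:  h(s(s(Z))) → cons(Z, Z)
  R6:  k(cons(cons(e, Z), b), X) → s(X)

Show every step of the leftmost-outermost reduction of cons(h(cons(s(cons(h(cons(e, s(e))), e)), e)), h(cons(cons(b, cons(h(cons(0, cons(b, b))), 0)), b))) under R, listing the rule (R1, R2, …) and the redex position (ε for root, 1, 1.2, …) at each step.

cons(s(cons(e, e)), cons(b, cons(0, 0)))

1. cons(h(cons(s(cons(h(cons(e, s(e))), e)), e)), h(cons(cons(b, cons(h(cons(0, cons(b, b))), 0)), b)))  →  cons(s(cons(h(cons(e, s(e))), e)), h(cons(cons(b, cons(h(cons(0, cons(b, b))), 0)), b)))   [R1 at 1]
2. cons(s(cons(h(cons(e, s(e))), e)), h(cons(cons(b, cons(h(cons(0, cons(b, b))), 0)), b)))  →  cons(s(cons(e, e)), h(cons(cons(b, cons(h(cons(0, cons(b, b))), 0)), b)))   [R1 at 1.1.1]
3. cons(s(cons(e, e)), h(cons(cons(b, cons(h(cons(0, cons(b, b))), 0)), b)))  →  cons(s(cons(e, e)), cons(b, cons(h(cons(0, cons(b, b))), 0)))   [R1 at 2]
4. cons(s(cons(e, e)), cons(b, cons(h(cons(0, cons(b, b))), 0)))  →  cons(s(cons(e, e)), cons(b, cons(0, 0)))   [R1 at 2.2.1]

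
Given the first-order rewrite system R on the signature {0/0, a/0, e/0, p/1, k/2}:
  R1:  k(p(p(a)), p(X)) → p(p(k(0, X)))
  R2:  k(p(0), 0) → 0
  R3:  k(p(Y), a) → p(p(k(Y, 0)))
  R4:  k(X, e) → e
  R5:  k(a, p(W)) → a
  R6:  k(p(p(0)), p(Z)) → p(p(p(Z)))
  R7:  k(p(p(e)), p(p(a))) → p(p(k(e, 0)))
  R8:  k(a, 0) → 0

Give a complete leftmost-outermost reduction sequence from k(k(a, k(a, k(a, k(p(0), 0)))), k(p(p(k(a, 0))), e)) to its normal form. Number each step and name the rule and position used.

1. k(k(a, k(a, k(a, k(p(0), 0)))), k(p(p(k(a, 0))), e))  →  k(k(a, k(a, k(a, 0))), k(p(p(k(a, 0))), e))   [R2 at 1.2.2.2]
2. k(k(a, k(a, k(a, 0))), k(p(p(k(a, 0))), e))  →  k(k(a, k(a, 0)), k(p(p(k(a, 0))), e))   [R8 at 1.2.2]
3. k(k(a, k(a, 0)), k(p(p(k(a, 0))), e))  →  k(k(a, 0), k(p(p(k(a, 0))), e))   [R8 at 1.2]
4. k(k(a, 0), k(p(p(k(a, 0))), e))  →  k(0, k(p(p(k(a, 0))), e))   [R8 at 1]
5. k(0, k(p(p(k(a, 0))), e))  →  k(0, e)   [R4 at 2]
6. k(0, e)  →  e   [R4 at ε]

e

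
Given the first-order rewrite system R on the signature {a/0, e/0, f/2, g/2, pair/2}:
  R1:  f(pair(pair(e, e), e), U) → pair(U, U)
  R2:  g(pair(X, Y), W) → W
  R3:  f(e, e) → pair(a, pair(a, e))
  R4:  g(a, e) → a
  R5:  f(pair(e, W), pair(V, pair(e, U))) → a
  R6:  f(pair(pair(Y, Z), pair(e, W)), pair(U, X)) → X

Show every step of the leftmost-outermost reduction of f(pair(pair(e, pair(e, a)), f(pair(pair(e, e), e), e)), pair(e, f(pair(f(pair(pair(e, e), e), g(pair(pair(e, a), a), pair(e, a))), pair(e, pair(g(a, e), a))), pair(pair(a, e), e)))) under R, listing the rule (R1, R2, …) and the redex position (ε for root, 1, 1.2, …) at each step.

1. f(pair(pair(e, pair(e, a)), f(pair(pair(e, e), e), e)), pair(e, f(pair(f(pair(pair(e, e), e), g(pair(pair(e, a), a), pair(e, a))), pair(e, pair(g(a, e), a))), pair(pair(a, e), e))))  →  f(pair(pair(e, pair(e, a)), pair(e, e)), pair(e, f(pair(f(pair(pair(e, e), e), g(pair(pair(e, a), a), pair(e, a))), pair(e, pair(g(a, e), a))), pair(pair(a, e), e))))   [R1 at 1.2]
2. f(pair(pair(e, pair(e, a)), pair(e, e)), pair(e, f(pair(f(pair(pair(e, e), e), g(pair(pair(e, a), a), pair(e, a))), pair(e, pair(g(a, e), a))), pair(pair(a, e), e))))  →  f(pair(f(pair(pair(e, e), e), g(pair(pair(e, a), a), pair(e, a))), pair(e, pair(g(a, e), a))), pair(pair(a, e), e))   [R6 at ε]
3. f(pair(f(pair(pair(e, e), e), g(pair(pair(e, a), a), pair(e, a))), pair(e, pair(g(a, e), a))), pair(pair(a, e), e))  →  f(pair(pair(g(pair(pair(e, a), a), pair(e, a)), g(pair(pair(e, a), a), pair(e, a))), pair(e, pair(g(a, e), a))), pair(pair(a, e), e))   [R1 at 1.1]
4. f(pair(pair(g(pair(pair(e, a), a), pair(e, a)), g(pair(pair(e, a), a), pair(e, a))), pair(e, pair(g(a, e), a))), pair(pair(a, e), e))  →  e   [R6 at ε]

e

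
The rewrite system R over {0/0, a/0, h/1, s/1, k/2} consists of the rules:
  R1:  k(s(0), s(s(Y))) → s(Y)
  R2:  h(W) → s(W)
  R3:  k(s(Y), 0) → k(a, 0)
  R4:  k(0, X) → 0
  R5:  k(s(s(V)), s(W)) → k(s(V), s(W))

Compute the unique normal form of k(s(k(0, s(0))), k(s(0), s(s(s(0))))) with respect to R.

s(0)

1. k(s(k(0, s(0))), k(s(0), s(s(s(0)))))  →  k(s(0), k(s(0), s(s(s(0)))))   [R4 at 1.1]
2. k(s(0), k(s(0), s(s(s(0)))))  →  k(s(0), s(s(0)))   [R1 at 2]
3. k(s(0), s(s(0)))  →  s(0)   [R1 at ε]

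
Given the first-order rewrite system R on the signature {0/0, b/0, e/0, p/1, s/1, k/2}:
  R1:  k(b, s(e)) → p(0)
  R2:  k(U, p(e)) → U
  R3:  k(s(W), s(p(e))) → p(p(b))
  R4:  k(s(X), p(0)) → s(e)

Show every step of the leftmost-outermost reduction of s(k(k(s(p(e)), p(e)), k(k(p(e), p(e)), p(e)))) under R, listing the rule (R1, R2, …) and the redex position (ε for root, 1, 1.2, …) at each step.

s(s(p(e)))

1. s(k(k(s(p(e)), p(e)), k(k(p(e), p(e)), p(e))))  →  s(k(s(p(e)), k(k(p(e), p(e)), p(e))))   [R2 at 1.1]
2. s(k(s(p(e)), k(k(p(e), p(e)), p(e))))  →  s(k(s(p(e)), k(p(e), p(e))))   [R2 at 1.2]
3. s(k(s(p(e)), k(p(e), p(e))))  →  s(k(s(p(e)), p(e)))   [R2 at 1.2]
4. s(k(s(p(e)), p(e)))  →  s(s(p(e)))   [R2 at 1]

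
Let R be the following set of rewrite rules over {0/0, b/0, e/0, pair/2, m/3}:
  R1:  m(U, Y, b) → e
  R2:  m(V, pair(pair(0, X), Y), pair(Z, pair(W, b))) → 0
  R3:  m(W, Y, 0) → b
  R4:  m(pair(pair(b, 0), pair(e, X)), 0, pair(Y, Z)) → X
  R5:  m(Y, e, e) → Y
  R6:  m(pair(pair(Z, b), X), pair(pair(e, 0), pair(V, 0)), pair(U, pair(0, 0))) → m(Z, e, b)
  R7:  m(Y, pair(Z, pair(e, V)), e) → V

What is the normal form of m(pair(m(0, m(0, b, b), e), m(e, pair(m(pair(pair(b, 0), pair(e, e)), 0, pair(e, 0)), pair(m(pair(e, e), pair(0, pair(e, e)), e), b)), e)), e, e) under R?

pair(0, b)

1. m(pair(m(0, m(0, b, b), e), m(e, pair(m(pair(pair(b, 0), pair(e, e)), 0, pair(e, 0)), pair(m(pair(e, e), pair(0, pair(e, e)), e), b)), e)), e, e)  →  pair(m(0, m(0, b, b), e), m(e, pair(m(pair(pair(b, 0), pair(e, e)), 0, pair(e, 0)), pair(m(pair(e, e), pair(0, pair(e, e)), e), b)), e))   [R5 at ε]
2. pair(m(0, m(0, b, b), e), m(e, pair(m(pair(pair(b, 0), pair(e, e)), 0, pair(e, 0)), pair(m(pair(e, e), pair(0, pair(e, e)), e), b)), e))  →  pair(m(0, e, e), m(e, pair(m(pair(pair(b, 0), pair(e, e)), 0, pair(e, 0)), pair(m(pair(e, e), pair(0, pair(e, e)), e), b)), e))   [R1 at 1.2]
3. pair(m(0, e, e), m(e, pair(m(pair(pair(b, 0), pair(e, e)), 0, pair(e, 0)), pair(m(pair(e, e), pair(0, pair(e, e)), e), b)), e))  →  pair(0, m(e, pair(m(pair(pair(b, 0), pair(e, e)), 0, pair(e, 0)), pair(m(pair(e, e), pair(0, pair(e, e)), e), b)), e))   [R5 at 1]
4. pair(0, m(e, pair(m(pair(pair(b, 0), pair(e, e)), 0, pair(e, 0)), pair(m(pair(e, e), pair(0, pair(e, e)), e), b)), e))  →  pair(0, m(e, pair(e, pair(m(pair(e, e), pair(0, pair(e, e)), e), b)), e))   [R4 at 2.2.1]
5. pair(0, m(e, pair(e, pair(m(pair(e, e), pair(0, pair(e, e)), e), b)), e))  →  pair(0, m(e, pair(e, pair(e, b)), e))   [R7 at 2.2.2.1]
6. pair(0, m(e, pair(e, pair(e, b)), e))  →  pair(0, b)   [R7 at 2]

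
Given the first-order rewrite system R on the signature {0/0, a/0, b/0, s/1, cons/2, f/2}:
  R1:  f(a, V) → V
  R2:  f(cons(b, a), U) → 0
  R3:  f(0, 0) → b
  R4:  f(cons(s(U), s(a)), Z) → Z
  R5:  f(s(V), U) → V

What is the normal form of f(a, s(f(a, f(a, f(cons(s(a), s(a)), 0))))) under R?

s(0)

1. f(a, s(f(a, f(a, f(cons(s(a), s(a)), 0)))))  →  s(f(a, f(a, f(cons(s(a), s(a)), 0))))   [R1 at ε]
2. s(f(a, f(a, f(cons(s(a), s(a)), 0))))  →  s(f(a, f(cons(s(a), s(a)), 0)))   [R1 at 1]
3. s(f(a, f(cons(s(a), s(a)), 0)))  →  s(f(cons(s(a), s(a)), 0))   [R1 at 1]
4. s(f(cons(s(a), s(a)), 0))  →  s(0)   [R4 at 1]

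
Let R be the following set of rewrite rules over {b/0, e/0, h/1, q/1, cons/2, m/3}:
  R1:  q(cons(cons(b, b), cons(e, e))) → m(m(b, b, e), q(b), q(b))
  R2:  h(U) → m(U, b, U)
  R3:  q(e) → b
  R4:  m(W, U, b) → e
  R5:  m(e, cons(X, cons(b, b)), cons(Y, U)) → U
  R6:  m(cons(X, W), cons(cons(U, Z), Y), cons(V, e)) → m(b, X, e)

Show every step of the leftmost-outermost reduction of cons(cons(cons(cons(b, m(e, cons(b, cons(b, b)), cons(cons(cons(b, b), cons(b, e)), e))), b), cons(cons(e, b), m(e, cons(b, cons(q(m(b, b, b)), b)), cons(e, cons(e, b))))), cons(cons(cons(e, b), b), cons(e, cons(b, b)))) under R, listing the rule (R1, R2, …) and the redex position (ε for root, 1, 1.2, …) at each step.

cons(cons(cons(cons(b, e), b), cons(cons(e, b), cons(e, b))), cons(cons(cons(e, b), b), cons(e, cons(b, b))))

1. cons(cons(cons(cons(b, m(e, cons(b, cons(b, b)), cons(cons(cons(b, b), cons(b, e)), e))), b), cons(cons(e, b), m(e, cons(b, cons(q(m(b, b, b)), b)), cons(e, cons(e, b))))), cons(cons(cons(e, b), b), cons(e, cons(b, b))))  →  cons(cons(cons(cons(b, e), b), cons(cons(e, b), m(e, cons(b, cons(q(m(b, b, b)), b)), cons(e, cons(e, b))))), cons(cons(cons(e, b), b), cons(e, cons(b, b))))   [R5 at 1.1.1.2]
2. cons(cons(cons(cons(b, e), b), cons(cons(e, b), m(e, cons(b, cons(q(m(b, b, b)), b)), cons(e, cons(e, b))))), cons(cons(cons(e, b), b), cons(e, cons(b, b))))  →  cons(cons(cons(cons(b, e), b), cons(cons(e, b), m(e, cons(b, cons(q(e), b)), cons(e, cons(e, b))))), cons(cons(cons(e, b), b), cons(e, cons(b, b))))   [R4 at 1.2.2.2.2.1.1]
3. cons(cons(cons(cons(b, e), b), cons(cons(e, b), m(e, cons(b, cons(q(e), b)), cons(e, cons(e, b))))), cons(cons(cons(e, b), b), cons(e, cons(b, b))))  →  cons(cons(cons(cons(b, e), b), cons(cons(e, b), m(e, cons(b, cons(b, b)), cons(e, cons(e, b))))), cons(cons(cons(e, b), b), cons(e, cons(b, b))))   [R3 at 1.2.2.2.2.1]
4. cons(cons(cons(cons(b, e), b), cons(cons(e, b), m(e, cons(b, cons(b, b)), cons(e, cons(e, b))))), cons(cons(cons(e, b), b), cons(e, cons(b, b))))  →  cons(cons(cons(cons(b, e), b), cons(cons(e, b), cons(e, b))), cons(cons(cons(e, b), b), cons(e, cons(b, b))))   [R5 at 1.2.2]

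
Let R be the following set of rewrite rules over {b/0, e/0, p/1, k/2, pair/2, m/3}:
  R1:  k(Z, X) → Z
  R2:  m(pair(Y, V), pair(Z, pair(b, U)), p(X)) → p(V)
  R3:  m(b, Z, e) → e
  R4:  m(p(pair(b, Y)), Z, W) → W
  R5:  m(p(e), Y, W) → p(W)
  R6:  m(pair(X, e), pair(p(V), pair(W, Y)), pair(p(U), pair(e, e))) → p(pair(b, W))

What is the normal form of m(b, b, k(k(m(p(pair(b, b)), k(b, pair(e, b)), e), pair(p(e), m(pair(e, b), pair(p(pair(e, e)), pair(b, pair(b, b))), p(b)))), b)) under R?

1. m(b, b, k(k(m(p(pair(b, b)), k(b, pair(e, b)), e), pair(p(e), m(pair(e, b), pair(p(pair(e, e)), pair(b, pair(b, b))), p(b)))), b))  →  m(b, b, k(m(p(pair(b, b)), k(b, pair(e, b)), e), pair(p(e), m(pair(e, b), pair(p(pair(e, e)), pair(b, pair(b, b))), p(b)))))   [R1 at 3]
2. m(b, b, k(m(p(pair(b, b)), k(b, pair(e, b)), e), pair(p(e), m(pair(e, b), pair(p(pair(e, e)), pair(b, pair(b, b))), p(b)))))  →  m(b, b, m(p(pair(b, b)), k(b, pair(e, b)), e))   [R1 at 3]
3. m(b, b, m(p(pair(b, b)), k(b, pair(e, b)), e))  →  m(b, b, e)   [R4 at 3]
4. m(b, b, e)  →  e   [R3 at ε]

e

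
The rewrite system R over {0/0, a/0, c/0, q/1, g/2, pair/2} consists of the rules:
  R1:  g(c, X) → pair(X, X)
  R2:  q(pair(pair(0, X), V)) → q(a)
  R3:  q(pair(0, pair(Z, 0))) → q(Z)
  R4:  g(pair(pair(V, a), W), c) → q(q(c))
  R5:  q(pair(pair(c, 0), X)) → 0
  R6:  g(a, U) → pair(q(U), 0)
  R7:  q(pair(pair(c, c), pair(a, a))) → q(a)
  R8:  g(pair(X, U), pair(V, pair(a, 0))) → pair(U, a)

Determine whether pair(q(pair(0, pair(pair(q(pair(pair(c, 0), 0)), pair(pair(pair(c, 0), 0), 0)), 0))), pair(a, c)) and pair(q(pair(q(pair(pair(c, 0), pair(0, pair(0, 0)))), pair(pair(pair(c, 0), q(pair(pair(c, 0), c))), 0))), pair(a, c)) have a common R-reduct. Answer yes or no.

yes — NF(t₁) = pair(0, pair(a, c)), NF(t₂) = pair(0, pair(a, c))

Reduce t₁ = pair(q(pair(0, pair(pair(q(pair(pair(c, 0), 0)), pair(pair(pair(c, 0), 0), 0)), 0))), pair(a, c)):
1. pair(q(pair(0, pair(pair(q(pair(pair(c, 0), 0)), pair(pair(pair(c, 0), 0), 0)), 0))), pair(a, c))  →  pair(q(pair(q(pair(pair(c, 0), 0)), pair(pair(pair(c, 0), 0), 0))), pair(a, c))   [R3 at 1]
2. pair(q(pair(q(pair(pair(c, 0), 0)), pair(pair(pair(c, 0), 0), 0))), pair(a, c))  →  pair(q(pair(0, pair(pair(pair(c, 0), 0), 0))), pair(a, c))   [R5 at 1.1.1]
3. pair(q(pair(0, pair(pair(pair(c, 0), 0), 0))), pair(a, c))  →  pair(q(pair(pair(c, 0), 0)), pair(a, c))   [R3 at 1]
4. pair(q(pair(pair(c, 0), 0)), pair(a, c))  →  pair(0, pair(a, c))   [R5 at 1]

Reduce t₂ = pair(q(pair(q(pair(pair(c, 0), pair(0, pair(0, 0)))), pair(pair(pair(c, 0), q(pair(pair(c, 0), c))), 0))), pair(a, c)):
1. pair(q(pair(q(pair(pair(c, 0), pair(0, pair(0, 0)))), pair(pair(pair(c, 0), q(pair(pair(c, 0), c))), 0))), pair(a, c))  →  pair(q(pair(0, pair(pair(pair(c, 0), q(pair(pair(c, 0), c))), 0))), pair(a, c))   [R5 at 1.1.1]
2. pair(q(pair(0, pair(pair(pair(c, 0), q(pair(pair(c, 0), c))), 0))), pair(a, c))  →  pair(q(pair(pair(c, 0), q(pair(pair(c, 0), c)))), pair(a, c))   [R3 at 1]
3. pair(q(pair(pair(c, 0), q(pair(pair(c, 0), c)))), pair(a, c))  →  pair(0, pair(a, c))   [R5 at 1]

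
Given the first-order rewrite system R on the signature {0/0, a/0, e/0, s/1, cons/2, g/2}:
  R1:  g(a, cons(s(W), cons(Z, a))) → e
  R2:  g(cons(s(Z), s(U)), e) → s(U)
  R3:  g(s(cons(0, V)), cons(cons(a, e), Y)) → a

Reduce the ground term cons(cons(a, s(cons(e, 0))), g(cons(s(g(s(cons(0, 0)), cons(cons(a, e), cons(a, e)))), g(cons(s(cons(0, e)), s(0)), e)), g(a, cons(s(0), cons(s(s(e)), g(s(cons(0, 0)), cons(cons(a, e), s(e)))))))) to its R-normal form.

cons(cons(a, s(cons(e, 0))), s(0))

1. cons(cons(a, s(cons(e, 0))), g(cons(s(g(s(cons(0, 0)), cons(cons(a, e), cons(a, e)))), g(cons(s(cons(0, e)), s(0)), e)), g(a, cons(s(0), cons(s(s(e)), g(s(cons(0, 0)), cons(cons(a, e), s(e))))))))  →  cons(cons(a, s(cons(e, 0))), g(cons(s(a), g(cons(s(cons(0, e)), s(0)), e)), g(a, cons(s(0), cons(s(s(e)), g(s(cons(0, 0)), cons(cons(a, e), s(e))))))))   [R3 at 2.1.1.1]
2. cons(cons(a, s(cons(e, 0))), g(cons(s(a), g(cons(s(cons(0, e)), s(0)), e)), g(a, cons(s(0), cons(s(s(e)), g(s(cons(0, 0)), cons(cons(a, e), s(e))))))))  →  cons(cons(a, s(cons(e, 0))), g(cons(s(a), s(0)), g(a, cons(s(0), cons(s(s(e)), g(s(cons(0, 0)), cons(cons(a, e), s(e))))))))   [R2 at 2.1.2]
3. cons(cons(a, s(cons(e, 0))), g(cons(s(a), s(0)), g(a, cons(s(0), cons(s(s(e)), g(s(cons(0, 0)), cons(cons(a, e), s(e))))))))  →  cons(cons(a, s(cons(e, 0))), g(cons(s(a), s(0)), g(a, cons(s(0), cons(s(s(e)), a)))))   [R3 at 2.2.2.2.2]
4. cons(cons(a, s(cons(e, 0))), g(cons(s(a), s(0)), g(a, cons(s(0), cons(s(s(e)), a)))))  →  cons(cons(a, s(cons(e, 0))), g(cons(s(a), s(0)), e))   [R1 at 2.2]
5. cons(cons(a, s(cons(e, 0))), g(cons(s(a), s(0)), e))  →  cons(cons(a, s(cons(e, 0))), s(0))   [R2 at 2]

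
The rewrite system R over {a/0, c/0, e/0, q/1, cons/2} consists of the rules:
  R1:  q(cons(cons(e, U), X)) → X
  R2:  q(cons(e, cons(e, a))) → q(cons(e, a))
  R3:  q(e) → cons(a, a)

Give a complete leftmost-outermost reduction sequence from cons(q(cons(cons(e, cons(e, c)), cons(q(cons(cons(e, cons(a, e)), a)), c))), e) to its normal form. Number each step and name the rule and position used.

1. cons(q(cons(cons(e, cons(e, c)), cons(q(cons(cons(e, cons(a, e)), a)), c))), e)  →  cons(cons(q(cons(cons(e, cons(a, e)), a)), c), e)   [R1 at 1]
2. cons(cons(q(cons(cons(e, cons(a, e)), a)), c), e)  →  cons(cons(a, c), e)   [R1 at 1.1]

cons(cons(a, c), e)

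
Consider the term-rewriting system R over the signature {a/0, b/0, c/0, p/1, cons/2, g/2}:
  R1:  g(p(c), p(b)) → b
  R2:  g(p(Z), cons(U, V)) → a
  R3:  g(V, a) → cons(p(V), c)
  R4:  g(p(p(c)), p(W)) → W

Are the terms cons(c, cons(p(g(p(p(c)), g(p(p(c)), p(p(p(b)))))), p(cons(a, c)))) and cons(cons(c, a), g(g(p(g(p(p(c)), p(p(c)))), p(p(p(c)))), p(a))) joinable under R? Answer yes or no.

no — NF(t₁) = cons(c, cons(p(p(b)), p(cons(a, c)))), NF(t₂) = cons(cons(c, a), a)

Reduce t₁ = cons(c, cons(p(g(p(p(c)), g(p(p(c)), p(p(p(b)))))), p(cons(a, c)))):
1. cons(c, cons(p(g(p(p(c)), g(p(p(c)), p(p(p(b)))))), p(cons(a, c))))  →  cons(c, cons(p(g(p(p(c)), p(p(b)))), p(cons(a, c))))   [R4 at 2.1.1.2]
2. cons(c, cons(p(g(p(p(c)), p(p(b)))), p(cons(a, c))))  →  cons(c, cons(p(p(b)), p(cons(a, c))))   [R4 at 2.1.1]

Reduce t₂ = cons(cons(c, a), g(g(p(g(p(p(c)), p(p(c)))), p(p(p(c)))), p(a))):
1. cons(cons(c, a), g(g(p(g(p(p(c)), p(p(c)))), p(p(p(c)))), p(a)))  →  cons(cons(c, a), g(g(p(p(c)), p(p(p(c)))), p(a)))   [R4 at 2.1.1.1]
2. cons(cons(c, a), g(g(p(p(c)), p(p(p(c)))), p(a)))  →  cons(cons(c, a), g(p(p(c)), p(a)))   [R4 at 2.1]
3. cons(cons(c, a), g(p(p(c)), p(a)))  →  cons(cons(c, a), a)   [R4 at 2]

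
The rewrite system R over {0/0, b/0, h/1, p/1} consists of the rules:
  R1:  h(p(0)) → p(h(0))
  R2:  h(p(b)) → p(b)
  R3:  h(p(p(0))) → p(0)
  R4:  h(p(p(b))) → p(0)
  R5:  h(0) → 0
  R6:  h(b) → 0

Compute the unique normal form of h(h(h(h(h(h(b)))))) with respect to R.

0

1. h(h(h(h(h(h(b))))))  →  h(h(h(h(h(0)))))   [R6 at 1.1.1.1.1]
2. h(h(h(h(h(0)))))  →  h(h(h(h(0))))   [R5 at 1.1.1.1]
3. h(h(h(h(0))))  →  h(h(h(0)))   [R5 at 1.1.1]
4. h(h(h(0)))  →  h(h(0))   [R5 at 1.1]
5. h(h(0))  →  h(0)   [R5 at 1]
6. h(0)  →  0   [R5 at ε]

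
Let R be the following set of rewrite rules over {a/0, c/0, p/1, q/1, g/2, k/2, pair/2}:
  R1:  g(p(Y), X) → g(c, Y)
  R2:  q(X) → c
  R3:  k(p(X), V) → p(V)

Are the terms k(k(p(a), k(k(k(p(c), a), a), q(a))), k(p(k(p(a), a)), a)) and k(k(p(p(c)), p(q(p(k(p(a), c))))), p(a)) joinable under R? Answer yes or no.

Reduce t₁ = k(k(p(a), k(k(k(p(c), a), a), q(a))), k(p(k(p(a), a)), a)):
1. k(k(p(a), k(k(k(p(c), a), a), q(a))), k(p(k(p(a), a)), a))  →  k(p(k(k(k(p(c), a), a), q(a))), k(p(k(p(a), a)), a))   [R3 at 1]
2. k(p(k(k(k(p(c), a), a), q(a))), k(p(k(p(a), a)), a))  →  p(k(p(k(p(a), a)), a))   [R3 at ε]
3. p(k(p(k(p(a), a)), a))  →  p(p(a))   [R3 at 1]

Reduce t₂ = k(k(p(p(c)), p(q(p(k(p(a), c))))), p(a)):
1. k(k(p(p(c)), p(q(p(k(p(a), c))))), p(a))  →  k(p(p(q(p(k(p(a), c))))), p(a))   [R3 at 1]
2. k(p(p(q(p(k(p(a), c))))), p(a))  →  p(p(a))   [R3 at ε]

yes — NF(t₁) = p(p(a)), NF(t₂) = p(p(a))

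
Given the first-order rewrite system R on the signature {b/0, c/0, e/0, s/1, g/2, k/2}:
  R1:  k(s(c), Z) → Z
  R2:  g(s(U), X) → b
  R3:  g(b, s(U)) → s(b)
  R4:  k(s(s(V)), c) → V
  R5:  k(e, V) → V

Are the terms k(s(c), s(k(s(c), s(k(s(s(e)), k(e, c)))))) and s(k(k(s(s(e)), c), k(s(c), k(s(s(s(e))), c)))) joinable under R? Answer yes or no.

yes — NF(t₁) = s(s(e)), NF(t₂) = s(s(e))

Reduce t₁ = k(s(c), s(k(s(c), s(k(s(s(e)), k(e, c)))))):
1. k(s(c), s(k(s(c), s(k(s(s(e)), k(e, c))))))  →  s(k(s(c), s(k(s(s(e)), k(e, c)))))   [R1 at ε]
2. s(k(s(c), s(k(s(s(e)), k(e, c)))))  →  s(s(k(s(s(e)), k(e, c))))   [R1 at 1]
3. s(s(k(s(s(e)), k(e, c))))  →  s(s(k(s(s(e)), c)))   [R5 at 1.1.2]
4. s(s(k(s(s(e)), c)))  →  s(s(e))   [R4 at 1.1]

Reduce t₂ = s(k(k(s(s(e)), c), k(s(c), k(s(s(s(e))), c)))):
1. s(k(k(s(s(e)), c), k(s(c), k(s(s(s(e))), c))))  →  s(k(e, k(s(c), k(s(s(s(e))), c))))   [R4 at 1.1]
2. s(k(e, k(s(c), k(s(s(s(e))), c))))  →  s(k(s(c), k(s(s(s(e))), c)))   [R5 at 1]
3. s(k(s(c), k(s(s(s(e))), c)))  →  s(k(s(s(s(e))), c))   [R1 at 1]
4. s(k(s(s(s(e))), c))  →  s(s(e))   [R4 at 1]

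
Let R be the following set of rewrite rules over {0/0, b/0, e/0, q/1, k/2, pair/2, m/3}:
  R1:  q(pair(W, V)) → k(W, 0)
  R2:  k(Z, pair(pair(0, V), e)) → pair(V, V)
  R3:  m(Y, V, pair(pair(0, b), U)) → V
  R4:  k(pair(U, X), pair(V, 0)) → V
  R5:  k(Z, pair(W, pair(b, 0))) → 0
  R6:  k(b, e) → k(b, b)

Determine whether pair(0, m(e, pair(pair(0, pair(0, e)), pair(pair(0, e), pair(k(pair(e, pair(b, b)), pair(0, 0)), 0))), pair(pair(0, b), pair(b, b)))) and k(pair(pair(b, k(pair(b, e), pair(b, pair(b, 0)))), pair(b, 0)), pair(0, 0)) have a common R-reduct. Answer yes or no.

Reduce t₁ = pair(0, m(e, pair(pair(0, pair(0, e)), pair(pair(0, e), pair(k(pair(e, pair(b, b)), pair(0, 0)), 0))), pair(pair(0, b), pair(b, b)))):
1. pair(0, m(e, pair(pair(0, pair(0, e)), pair(pair(0, e), pair(k(pair(e, pair(b, b)), pair(0, 0)), 0))), pair(pair(0, b), pair(b, b))))  →  pair(0, pair(pair(0, pair(0, e)), pair(pair(0, e), pair(k(pair(e, pair(b, b)), pair(0, 0)), 0))))   [R3 at 2]
2. pair(0, pair(pair(0, pair(0, e)), pair(pair(0, e), pair(k(pair(e, pair(b, b)), pair(0, 0)), 0))))  →  pair(0, pair(pair(0, pair(0, e)), pair(pair(0, e), pair(0, 0))))   [R4 at 2.2.2.1]

Reduce t₂ = k(pair(pair(b, k(pair(b, e), pair(b, pair(b, 0)))), pair(b, 0)), pair(0, 0)):
1. k(pair(pair(b, k(pair(b, e), pair(b, pair(b, 0)))), pair(b, 0)), pair(0, 0))  →  0   [R4 at ε]

no — NF(t₁) = pair(0, pair(pair(0, pair(0, e)), pair(pair(0, e), pair(0, 0)))), NF(t₂) = 0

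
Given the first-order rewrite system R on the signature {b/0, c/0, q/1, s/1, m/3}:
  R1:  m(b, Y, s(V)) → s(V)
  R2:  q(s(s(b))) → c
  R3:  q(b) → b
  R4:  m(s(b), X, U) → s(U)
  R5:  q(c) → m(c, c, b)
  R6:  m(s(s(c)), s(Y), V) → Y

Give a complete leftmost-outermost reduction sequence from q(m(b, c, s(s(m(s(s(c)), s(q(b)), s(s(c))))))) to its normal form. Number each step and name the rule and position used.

c

1. q(m(b, c, s(s(m(s(s(c)), s(q(b)), s(s(c)))))))  →  q(s(s(m(s(s(c)), s(q(b)), s(s(c))))))   [R1 at 1]
2. q(s(s(m(s(s(c)), s(q(b)), s(s(c))))))  →  q(s(s(q(b))))   [R6 at 1.1.1]
3. q(s(s(q(b))))  →  q(s(s(b)))   [R3 at 1.1.1]
4. q(s(s(b)))  →  c   [R2 at ε]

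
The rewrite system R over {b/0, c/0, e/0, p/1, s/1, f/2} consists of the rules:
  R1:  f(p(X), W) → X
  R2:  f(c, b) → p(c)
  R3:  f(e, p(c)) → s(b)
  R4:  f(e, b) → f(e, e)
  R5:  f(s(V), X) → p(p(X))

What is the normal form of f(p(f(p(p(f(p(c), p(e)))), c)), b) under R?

p(c)

1. f(p(f(p(p(f(p(c), p(e)))), c)), b)  →  f(p(p(f(p(c), p(e)))), c)   [R1 at ε]
2. f(p(p(f(p(c), p(e)))), c)  →  p(f(p(c), p(e)))   [R1 at ε]
3. p(f(p(c), p(e)))  →  p(c)   [R1 at 1]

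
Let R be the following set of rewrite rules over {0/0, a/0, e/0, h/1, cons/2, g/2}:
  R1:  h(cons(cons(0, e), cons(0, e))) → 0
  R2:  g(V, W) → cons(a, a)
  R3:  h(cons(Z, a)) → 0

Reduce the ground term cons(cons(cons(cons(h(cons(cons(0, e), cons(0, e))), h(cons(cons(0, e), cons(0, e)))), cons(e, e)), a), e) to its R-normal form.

1. cons(cons(cons(cons(h(cons(cons(0, e), cons(0, e))), h(cons(cons(0, e), cons(0, e)))), cons(e, e)), a), e)  →  cons(cons(cons(cons(0, h(cons(cons(0, e), cons(0, e)))), cons(e, e)), a), e)   [R1 at 1.1.1.1]
2. cons(cons(cons(cons(0, h(cons(cons(0, e), cons(0, e)))), cons(e, e)), a), e)  →  cons(cons(cons(cons(0, 0), cons(e, e)), a), e)   [R1 at 1.1.1.2]

cons(cons(cons(cons(0, 0), cons(e, e)), a), e)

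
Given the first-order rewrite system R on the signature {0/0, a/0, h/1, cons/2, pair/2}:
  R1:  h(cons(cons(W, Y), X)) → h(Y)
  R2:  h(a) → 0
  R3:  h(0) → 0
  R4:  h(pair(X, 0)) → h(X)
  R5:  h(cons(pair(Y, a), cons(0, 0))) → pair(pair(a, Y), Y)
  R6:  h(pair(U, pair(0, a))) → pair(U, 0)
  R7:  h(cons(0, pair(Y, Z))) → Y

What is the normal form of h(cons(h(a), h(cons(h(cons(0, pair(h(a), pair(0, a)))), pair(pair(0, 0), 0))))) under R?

0

1. h(cons(h(a), h(cons(h(cons(0, pair(h(a), pair(0, a)))), pair(pair(0, 0), 0)))))  →  h(cons(0, h(cons(h(cons(0, pair(h(a), pair(0, a)))), pair(pair(0, 0), 0)))))   [R2 at 1.1]
2. h(cons(0, h(cons(h(cons(0, pair(h(a), pair(0, a)))), pair(pair(0, 0), 0)))))  →  h(cons(0, h(cons(h(a), pair(pair(0, 0), 0)))))   [R7 at 1.2.1.1]
3. h(cons(0, h(cons(h(a), pair(pair(0, 0), 0)))))  →  h(cons(0, h(cons(0, pair(pair(0, 0), 0)))))   [R2 at 1.2.1.1]
4. h(cons(0, h(cons(0, pair(pair(0, 0), 0)))))  →  h(cons(0, pair(0, 0)))   [R7 at 1.2]
5. h(cons(0, pair(0, 0)))  →  0   [R7 at ε]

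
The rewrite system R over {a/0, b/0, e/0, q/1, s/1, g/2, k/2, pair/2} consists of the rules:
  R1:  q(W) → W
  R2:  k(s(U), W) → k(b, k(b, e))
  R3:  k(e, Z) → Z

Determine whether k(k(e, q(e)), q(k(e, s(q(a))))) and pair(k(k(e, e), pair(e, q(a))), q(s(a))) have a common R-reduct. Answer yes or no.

no — NF(t₁) = s(a), NF(t₂) = pair(pair(e, a), s(a))

Reduce t₁ = k(k(e, q(e)), q(k(e, s(q(a))))):
1. k(k(e, q(e)), q(k(e, s(q(a)))))  →  k(q(e), q(k(e, s(q(a)))))   [R3 at 1]
2. k(q(e), q(k(e, s(q(a)))))  →  k(e, q(k(e, s(q(a)))))   [R1 at 1]
3. k(e, q(k(e, s(q(a)))))  →  q(k(e, s(q(a))))   [R3 at ε]
4. q(k(e, s(q(a))))  →  k(e, s(q(a)))   [R1 at ε]
5. k(e, s(q(a)))  →  s(q(a))   [R3 at ε]
6. s(q(a))  →  s(a)   [R1 at 1]

Reduce t₂ = pair(k(k(e, e), pair(e, q(a))), q(s(a))):
1. pair(k(k(e, e), pair(e, q(a))), q(s(a)))  →  pair(k(e, pair(e, q(a))), q(s(a)))   [R3 at 1.1]
2. pair(k(e, pair(e, q(a))), q(s(a)))  →  pair(pair(e, q(a)), q(s(a)))   [R3 at 1]
3. pair(pair(e, q(a)), q(s(a)))  →  pair(pair(e, a), q(s(a)))   [R1 at 1.2]
4. pair(pair(e, a), q(s(a)))  →  pair(pair(e, a), s(a))   [R1 at 2]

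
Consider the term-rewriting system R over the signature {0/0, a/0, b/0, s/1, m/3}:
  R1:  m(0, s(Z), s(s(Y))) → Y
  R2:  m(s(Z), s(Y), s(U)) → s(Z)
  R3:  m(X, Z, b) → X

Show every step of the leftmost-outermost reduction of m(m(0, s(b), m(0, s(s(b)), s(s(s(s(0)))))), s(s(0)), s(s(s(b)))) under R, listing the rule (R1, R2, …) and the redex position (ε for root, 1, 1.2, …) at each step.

s(b)

1. m(m(0, s(b), m(0, s(s(b)), s(s(s(s(0)))))), s(s(0)), s(s(s(b))))  →  m(m(0, s(b), s(s(0))), s(s(0)), s(s(s(b))))   [R1 at 1.3]
2. m(m(0, s(b), s(s(0))), s(s(0)), s(s(s(b))))  →  m(0, s(s(0)), s(s(s(b))))   [R1 at 1]
3. m(0, s(s(0)), s(s(s(b))))  →  s(b)   [R1 at ε]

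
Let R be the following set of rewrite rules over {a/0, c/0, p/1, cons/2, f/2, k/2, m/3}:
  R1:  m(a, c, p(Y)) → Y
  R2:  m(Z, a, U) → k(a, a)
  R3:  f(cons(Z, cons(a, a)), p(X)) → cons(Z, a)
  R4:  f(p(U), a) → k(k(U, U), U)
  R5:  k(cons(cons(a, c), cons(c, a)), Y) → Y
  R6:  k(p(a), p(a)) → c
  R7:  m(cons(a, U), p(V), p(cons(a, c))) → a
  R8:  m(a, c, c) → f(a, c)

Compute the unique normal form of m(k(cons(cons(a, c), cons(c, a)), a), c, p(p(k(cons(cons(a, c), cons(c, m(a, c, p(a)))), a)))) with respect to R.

p(a)

1. m(k(cons(cons(a, c), cons(c, a)), a), c, p(p(k(cons(cons(a, c), cons(c, m(a, c, p(a)))), a))))  →  m(a, c, p(p(k(cons(cons(a, c), cons(c, m(a, c, p(a)))), a))))   [R5 at 1]
2. m(a, c, p(p(k(cons(cons(a, c), cons(c, m(a, c, p(a)))), a))))  →  p(k(cons(cons(a, c), cons(c, m(a, c, p(a)))), a))   [R1 at ε]
3. p(k(cons(cons(a, c), cons(c, m(a, c, p(a)))), a))  →  p(k(cons(cons(a, c), cons(c, a)), a))   [R1 at 1.1.2.2]
4. p(k(cons(cons(a, c), cons(c, a)), a))  →  p(a)   [R5 at 1]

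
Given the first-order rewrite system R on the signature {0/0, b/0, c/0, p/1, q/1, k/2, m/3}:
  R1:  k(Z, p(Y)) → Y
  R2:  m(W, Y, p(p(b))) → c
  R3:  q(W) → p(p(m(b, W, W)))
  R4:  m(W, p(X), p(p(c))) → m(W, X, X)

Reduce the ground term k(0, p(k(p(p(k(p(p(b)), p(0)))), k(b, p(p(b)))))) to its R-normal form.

1. k(0, p(k(p(p(k(p(p(b)), p(0)))), k(b, p(p(b))))))  →  k(p(p(k(p(p(b)), p(0)))), k(b, p(p(b))))   [R1 at ε]
2. k(p(p(k(p(p(b)), p(0)))), k(b, p(p(b))))  →  k(p(p(0)), k(b, p(p(b))))   [R1 at 1.1.1]
3. k(p(p(0)), k(b, p(p(b))))  →  k(p(p(0)), p(b))   [R1 at 2]
4. k(p(p(0)), p(b))  →  b   [R1 at ε]

b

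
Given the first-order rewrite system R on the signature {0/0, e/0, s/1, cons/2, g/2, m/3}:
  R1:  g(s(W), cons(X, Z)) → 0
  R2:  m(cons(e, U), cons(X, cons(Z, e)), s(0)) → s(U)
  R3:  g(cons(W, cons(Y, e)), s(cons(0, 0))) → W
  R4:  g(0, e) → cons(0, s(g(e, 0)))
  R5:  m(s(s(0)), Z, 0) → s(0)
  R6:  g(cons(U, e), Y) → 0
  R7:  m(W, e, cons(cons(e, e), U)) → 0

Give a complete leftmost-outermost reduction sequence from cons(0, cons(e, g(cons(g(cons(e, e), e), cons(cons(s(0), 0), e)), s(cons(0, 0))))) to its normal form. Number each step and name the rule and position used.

cons(0, cons(e, 0))

1. cons(0, cons(e, g(cons(g(cons(e, e), e), cons(cons(s(0), 0), e)), s(cons(0, 0)))))  →  cons(0, cons(e, g(cons(e, e), e)))   [R3 at 2.2]
2. cons(0, cons(e, g(cons(e, e), e)))  →  cons(0, cons(e, 0))   [R6 at 2.2]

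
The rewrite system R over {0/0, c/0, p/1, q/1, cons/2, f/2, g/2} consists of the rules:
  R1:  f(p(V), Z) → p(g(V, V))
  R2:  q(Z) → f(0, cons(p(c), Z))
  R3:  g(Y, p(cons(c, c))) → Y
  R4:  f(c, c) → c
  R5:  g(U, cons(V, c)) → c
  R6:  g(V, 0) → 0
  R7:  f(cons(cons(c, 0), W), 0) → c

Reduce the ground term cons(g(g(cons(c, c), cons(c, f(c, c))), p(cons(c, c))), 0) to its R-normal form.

1. cons(g(g(cons(c, c), cons(c, f(c, c))), p(cons(c, c))), 0)  →  cons(g(cons(c, c), cons(c, f(c, c))), 0)   [R3 at 1]
2. cons(g(cons(c, c), cons(c, f(c, c))), 0)  →  cons(g(cons(c, c), cons(c, c)), 0)   [R4 at 1.2.2]
3. cons(g(cons(c, c), cons(c, c)), 0)  →  cons(c, 0)   [R5 at 1]

cons(c, 0)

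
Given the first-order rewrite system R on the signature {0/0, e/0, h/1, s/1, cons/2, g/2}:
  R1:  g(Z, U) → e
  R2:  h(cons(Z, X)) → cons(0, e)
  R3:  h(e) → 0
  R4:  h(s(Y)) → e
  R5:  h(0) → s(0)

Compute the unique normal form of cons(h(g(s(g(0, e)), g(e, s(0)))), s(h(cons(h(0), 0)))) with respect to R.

cons(0, s(cons(0, e)))

1. cons(h(g(s(g(0, e)), g(e, s(0)))), s(h(cons(h(0), 0))))  →  cons(h(e), s(h(cons(h(0), 0))))   [R1 at 1.1]
2. cons(h(e), s(h(cons(h(0), 0))))  →  cons(0, s(h(cons(h(0), 0))))   [R3 at 1]
3. cons(0, s(h(cons(h(0), 0))))  →  cons(0, s(cons(0, e)))   [R2 at 2.1]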